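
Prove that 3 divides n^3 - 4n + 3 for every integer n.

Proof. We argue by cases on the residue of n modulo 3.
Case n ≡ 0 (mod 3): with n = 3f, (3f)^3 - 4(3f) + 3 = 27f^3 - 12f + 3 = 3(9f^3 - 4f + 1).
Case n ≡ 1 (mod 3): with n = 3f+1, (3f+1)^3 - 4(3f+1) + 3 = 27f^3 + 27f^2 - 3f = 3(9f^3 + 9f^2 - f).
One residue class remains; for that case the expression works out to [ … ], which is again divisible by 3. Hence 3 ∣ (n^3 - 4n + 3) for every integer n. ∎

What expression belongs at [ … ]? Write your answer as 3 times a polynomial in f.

The residues treated are {0, 1}, so the missing case is n ≡ 2 (mod 3); write n = 3f+2.
Then (3f+2)^3 - 4(3f+2) + 3 = 27f^3 + 54f^2 + 24f + 3 = 3(9f^3 + 18f^2 + 8f + 1).

3(9f^3 + 18f^2 + 8f + 1)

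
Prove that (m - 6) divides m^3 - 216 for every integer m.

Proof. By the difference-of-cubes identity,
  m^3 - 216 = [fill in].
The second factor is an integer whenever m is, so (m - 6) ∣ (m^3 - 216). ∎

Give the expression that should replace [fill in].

(m - 6)(m^2 + 6m + 36)

Polynomial division of m^3 - 216 by m - 6 leaves remainder 0 and quotient m^2 + 6m + 36.
Hence m^3 - 216 = (m - 6)(m^2 + 6m + 36).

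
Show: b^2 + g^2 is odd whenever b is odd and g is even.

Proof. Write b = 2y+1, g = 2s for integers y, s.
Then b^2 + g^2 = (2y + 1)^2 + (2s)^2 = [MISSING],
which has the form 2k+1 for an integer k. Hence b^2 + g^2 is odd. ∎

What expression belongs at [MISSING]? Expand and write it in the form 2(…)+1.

2(2s^2 + 2y^2 + 2y) + 1

Expanding: (2y + 1)^2 + (2s)^2 = 4s^2 + 4y^2 + 4y + 1.
Every term except the constant is even, so this is 2(2s^2 + 2y^2 + 2y) + 1,
and 2s^2 + 2y^2 + 2y ∈ ℤ gives the required form.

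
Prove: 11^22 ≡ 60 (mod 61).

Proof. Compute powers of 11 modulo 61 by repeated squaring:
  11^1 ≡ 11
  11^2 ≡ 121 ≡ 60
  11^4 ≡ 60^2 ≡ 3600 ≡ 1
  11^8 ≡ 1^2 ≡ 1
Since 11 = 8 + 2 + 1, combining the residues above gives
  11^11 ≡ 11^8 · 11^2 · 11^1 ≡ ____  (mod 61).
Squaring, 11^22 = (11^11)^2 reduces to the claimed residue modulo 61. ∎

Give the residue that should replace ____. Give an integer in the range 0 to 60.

50

Multiply the listed residues: 1 · 60 · 11 = 60 → 660.
Reducing modulo 61: 660 = 10·61 + 50, so 11^11 ≡ 50.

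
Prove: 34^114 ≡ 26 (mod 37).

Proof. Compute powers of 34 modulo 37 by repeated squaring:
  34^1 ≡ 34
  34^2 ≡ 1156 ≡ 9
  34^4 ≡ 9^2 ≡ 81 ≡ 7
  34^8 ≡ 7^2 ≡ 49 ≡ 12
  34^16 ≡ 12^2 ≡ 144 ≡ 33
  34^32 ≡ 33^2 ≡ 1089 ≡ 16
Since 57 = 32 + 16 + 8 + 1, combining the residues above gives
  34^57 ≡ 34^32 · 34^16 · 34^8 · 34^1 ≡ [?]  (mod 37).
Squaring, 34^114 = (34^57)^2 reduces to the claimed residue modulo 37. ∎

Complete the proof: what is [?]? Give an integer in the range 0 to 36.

34^32 · 34^16 · 34^8 · 34^1 ≡ 16 · 33 · 12 · 34 = 215424.
215424 mod 37 = 10, so 34^57 ≡ 10 (mod 37).

10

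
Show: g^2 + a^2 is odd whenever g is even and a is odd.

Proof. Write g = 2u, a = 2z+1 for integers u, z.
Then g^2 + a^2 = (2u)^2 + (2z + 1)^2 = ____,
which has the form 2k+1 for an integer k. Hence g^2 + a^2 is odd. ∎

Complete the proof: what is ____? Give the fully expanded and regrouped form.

Expanding: (2u)^2 + (2z + 1)^2 = 4u^2 + 4z^2 + 4z + 1.
Every term except the constant is even, so this is 2(2u^2 + 2z^2 + 2z) + 1,
and 2u^2 + 2z^2 + 2z ∈ ℤ gives the required form.

2(2u^2 + 2z^2 + 2z) + 1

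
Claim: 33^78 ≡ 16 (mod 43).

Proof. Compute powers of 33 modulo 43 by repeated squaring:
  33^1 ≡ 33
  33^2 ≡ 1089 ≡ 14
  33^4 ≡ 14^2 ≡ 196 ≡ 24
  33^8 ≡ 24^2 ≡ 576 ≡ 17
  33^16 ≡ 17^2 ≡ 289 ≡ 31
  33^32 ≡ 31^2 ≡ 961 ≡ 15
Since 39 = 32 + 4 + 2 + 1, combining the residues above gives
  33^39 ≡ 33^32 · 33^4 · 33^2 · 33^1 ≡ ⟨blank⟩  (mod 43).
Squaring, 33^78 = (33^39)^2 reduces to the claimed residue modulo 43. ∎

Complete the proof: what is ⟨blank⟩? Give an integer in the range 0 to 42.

39

Multiply the listed residues: 15 · 24 · 14 · 33 = 360 → 5040 → 166320.
Reducing modulo 43: 166320 = 3867·43 + 39, so 33^39 ≡ 39.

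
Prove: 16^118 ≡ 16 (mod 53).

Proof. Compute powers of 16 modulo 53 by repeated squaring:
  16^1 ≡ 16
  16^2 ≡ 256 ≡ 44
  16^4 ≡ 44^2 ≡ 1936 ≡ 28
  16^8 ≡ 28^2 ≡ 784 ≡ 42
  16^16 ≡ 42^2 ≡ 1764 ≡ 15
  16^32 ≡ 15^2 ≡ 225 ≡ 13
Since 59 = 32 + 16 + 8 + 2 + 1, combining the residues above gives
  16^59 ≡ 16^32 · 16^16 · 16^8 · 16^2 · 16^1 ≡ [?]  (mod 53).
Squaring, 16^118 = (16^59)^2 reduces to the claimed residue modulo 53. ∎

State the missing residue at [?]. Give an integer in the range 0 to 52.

49

Multiply the listed residues: 13 · 15 · 42 · 44 · 16 = 195 → 8190 → 360360 → 5765760.
Reducing modulo 53: 5765760 = 108787·53 + 49, so 16^59 ≡ 49.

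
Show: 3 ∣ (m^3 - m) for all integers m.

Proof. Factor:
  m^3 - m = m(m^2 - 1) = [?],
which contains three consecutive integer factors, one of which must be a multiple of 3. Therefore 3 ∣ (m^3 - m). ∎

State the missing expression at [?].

m(m^2 - 1) = m(m - 1)(m + 1) = (m - 1)m(m + 1).
These three factors are consecutive integers, so their product is divisible by 3.

(m - 1)m(m + 1)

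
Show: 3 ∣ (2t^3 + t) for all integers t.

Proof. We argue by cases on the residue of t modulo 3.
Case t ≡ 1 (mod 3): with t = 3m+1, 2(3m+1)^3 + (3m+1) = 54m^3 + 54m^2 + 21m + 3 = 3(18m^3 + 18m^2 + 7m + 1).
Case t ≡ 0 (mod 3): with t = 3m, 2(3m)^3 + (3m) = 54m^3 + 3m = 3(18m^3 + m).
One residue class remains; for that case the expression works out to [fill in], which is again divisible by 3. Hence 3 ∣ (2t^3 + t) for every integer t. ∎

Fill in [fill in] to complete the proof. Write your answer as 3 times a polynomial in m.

3(18m^3 + 36m^2 + 25m + 6)

Only t ≡ 2 (mod 3) is unaccounted for. Put t = 3m+2:
2(3m+2)^3 + (3m+2) expands to 54m^3 + 108m^2 + 75m + 18,
and factoring out 3 leaves 3(18m^3 + 36m^2 + 25m + 6).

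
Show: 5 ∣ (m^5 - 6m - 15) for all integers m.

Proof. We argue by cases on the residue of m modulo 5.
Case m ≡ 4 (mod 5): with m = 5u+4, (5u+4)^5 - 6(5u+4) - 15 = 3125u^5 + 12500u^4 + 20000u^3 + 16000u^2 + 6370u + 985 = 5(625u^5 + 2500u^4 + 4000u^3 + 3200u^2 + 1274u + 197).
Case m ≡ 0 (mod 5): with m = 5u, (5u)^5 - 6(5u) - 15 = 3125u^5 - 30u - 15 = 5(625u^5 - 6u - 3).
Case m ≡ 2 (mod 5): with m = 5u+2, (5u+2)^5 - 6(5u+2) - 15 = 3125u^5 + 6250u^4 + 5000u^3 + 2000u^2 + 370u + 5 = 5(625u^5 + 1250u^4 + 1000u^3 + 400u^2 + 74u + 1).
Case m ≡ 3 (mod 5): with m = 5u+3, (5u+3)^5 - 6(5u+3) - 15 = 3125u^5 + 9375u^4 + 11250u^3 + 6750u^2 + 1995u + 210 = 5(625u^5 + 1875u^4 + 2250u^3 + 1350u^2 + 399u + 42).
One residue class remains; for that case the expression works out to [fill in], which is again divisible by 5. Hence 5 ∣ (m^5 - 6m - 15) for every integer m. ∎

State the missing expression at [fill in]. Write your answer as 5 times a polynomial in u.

5(625u^5 + 625u^4 + 250u^3 + 50u^2 - u - 4)

The residues treated are {4, 0, 2, 3}, so the missing case is m ≡ 1 (mod 5); write m = 5u+1.
Then (5u+1)^5 - 6(5u+1) - 15 = 3125u^5 + 3125u^4 + 1250u^3 + 250u^2 - 5u - 20 = 5(625u^5 + 625u^4 + 250u^3 + 50u^2 - u - 4).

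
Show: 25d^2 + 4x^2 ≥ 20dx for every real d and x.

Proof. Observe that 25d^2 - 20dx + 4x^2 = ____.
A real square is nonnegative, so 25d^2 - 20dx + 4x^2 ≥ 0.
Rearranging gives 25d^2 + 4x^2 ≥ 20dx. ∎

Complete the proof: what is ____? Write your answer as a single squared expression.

The leading and trailing coefficients are 5^2 and 2^2, and 20 = 2·5·2, so the trinomial is (5d - 2x)^2.
Hence 25d^2 - 20dx + 4x^2 ≥ 0.

(5d - 2x)^2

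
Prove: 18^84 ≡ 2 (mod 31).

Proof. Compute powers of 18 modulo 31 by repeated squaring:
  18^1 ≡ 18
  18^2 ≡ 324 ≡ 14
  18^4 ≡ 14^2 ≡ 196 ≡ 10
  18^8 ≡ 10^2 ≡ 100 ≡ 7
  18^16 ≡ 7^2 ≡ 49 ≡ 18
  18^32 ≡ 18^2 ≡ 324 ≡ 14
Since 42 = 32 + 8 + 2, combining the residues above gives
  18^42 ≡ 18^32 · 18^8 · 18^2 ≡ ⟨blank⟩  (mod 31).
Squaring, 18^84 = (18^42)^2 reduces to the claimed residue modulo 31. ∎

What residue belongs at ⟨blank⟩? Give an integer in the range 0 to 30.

8

18^32 · 18^8 · 18^2 ≡ 14 · 7 · 14 = 1372.
1372 mod 31 = 8, so 18^42 ≡ 8 (mod 31).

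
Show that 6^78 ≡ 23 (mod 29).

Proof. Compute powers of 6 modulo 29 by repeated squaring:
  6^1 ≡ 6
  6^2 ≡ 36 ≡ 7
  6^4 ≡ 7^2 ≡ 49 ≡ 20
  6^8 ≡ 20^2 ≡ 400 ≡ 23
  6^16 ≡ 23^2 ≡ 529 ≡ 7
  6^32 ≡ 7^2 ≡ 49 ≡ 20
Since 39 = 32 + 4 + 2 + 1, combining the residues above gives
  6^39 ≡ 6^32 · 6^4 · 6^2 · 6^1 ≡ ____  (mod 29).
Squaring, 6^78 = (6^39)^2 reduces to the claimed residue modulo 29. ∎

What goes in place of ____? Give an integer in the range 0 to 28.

9

6^32 · 6^4 · 6^2 · 6^1 ≡ 20 · 20 · 7 · 6 = 16800.
16800 mod 29 = 9, so 6^39 ≡ 9 (mod 29).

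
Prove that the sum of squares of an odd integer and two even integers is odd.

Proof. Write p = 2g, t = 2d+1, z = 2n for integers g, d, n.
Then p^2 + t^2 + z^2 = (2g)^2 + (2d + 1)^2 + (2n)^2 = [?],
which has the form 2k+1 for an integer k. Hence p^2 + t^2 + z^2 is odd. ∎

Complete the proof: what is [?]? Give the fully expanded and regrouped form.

(2g)^2 + (2d + 1)^2 + (2n)^2 = 4d^2 + 4d + 4g^2 + 4n^2 + 1
= 2(2d^2 + 2d + 2g^2 + 2n^2) + 1.
Since 2d^2 + 2d + 2g^2 + 2n^2 is an integer, the sum of squares is of the form 2k+1 for an integer k.

2(2d^2 + 2d + 2g^2 + 2n^2) + 1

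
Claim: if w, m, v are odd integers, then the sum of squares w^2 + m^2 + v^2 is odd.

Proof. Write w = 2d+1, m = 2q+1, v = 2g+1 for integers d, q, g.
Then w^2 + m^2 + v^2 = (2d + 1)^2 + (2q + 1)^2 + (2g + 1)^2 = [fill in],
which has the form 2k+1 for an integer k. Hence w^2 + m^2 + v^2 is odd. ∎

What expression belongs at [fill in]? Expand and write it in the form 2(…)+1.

2(2d^2 + 2d + 2g^2 + 2g + 2q^2 + 2q + 1) + 1

Expanding: (2d + 1)^2 + (2q + 1)^2 + (2g + 1)^2 = 4d^2 + 4d + 4g^2 + 4g + 4q^2 + 4q + 3.
Every term except the constant is even, so this is 2(2d^2 + 2d + 2g^2 + 2g + 2q^2 + 2q + 1) + 1,
and 2d^2 + 2d + 2g^2 + 2g + 2q^2 + 2q + 1 ∈ ℤ gives the required form.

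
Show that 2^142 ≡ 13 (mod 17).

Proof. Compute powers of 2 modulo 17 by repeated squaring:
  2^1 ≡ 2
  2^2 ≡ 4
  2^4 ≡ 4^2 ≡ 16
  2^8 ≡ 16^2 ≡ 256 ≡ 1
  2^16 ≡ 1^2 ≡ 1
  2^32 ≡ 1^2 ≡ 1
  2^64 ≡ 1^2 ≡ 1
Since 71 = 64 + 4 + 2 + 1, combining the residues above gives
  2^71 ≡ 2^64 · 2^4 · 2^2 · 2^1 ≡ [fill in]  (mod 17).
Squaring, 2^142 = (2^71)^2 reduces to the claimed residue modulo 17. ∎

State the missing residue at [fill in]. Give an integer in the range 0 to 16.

2^64 · 2^4 · 2^2 · 2^1 ≡ 1 · 16 · 4 · 2 = 128.
128 mod 17 = 9, so 2^71 ≡ 9 (mod 17).

9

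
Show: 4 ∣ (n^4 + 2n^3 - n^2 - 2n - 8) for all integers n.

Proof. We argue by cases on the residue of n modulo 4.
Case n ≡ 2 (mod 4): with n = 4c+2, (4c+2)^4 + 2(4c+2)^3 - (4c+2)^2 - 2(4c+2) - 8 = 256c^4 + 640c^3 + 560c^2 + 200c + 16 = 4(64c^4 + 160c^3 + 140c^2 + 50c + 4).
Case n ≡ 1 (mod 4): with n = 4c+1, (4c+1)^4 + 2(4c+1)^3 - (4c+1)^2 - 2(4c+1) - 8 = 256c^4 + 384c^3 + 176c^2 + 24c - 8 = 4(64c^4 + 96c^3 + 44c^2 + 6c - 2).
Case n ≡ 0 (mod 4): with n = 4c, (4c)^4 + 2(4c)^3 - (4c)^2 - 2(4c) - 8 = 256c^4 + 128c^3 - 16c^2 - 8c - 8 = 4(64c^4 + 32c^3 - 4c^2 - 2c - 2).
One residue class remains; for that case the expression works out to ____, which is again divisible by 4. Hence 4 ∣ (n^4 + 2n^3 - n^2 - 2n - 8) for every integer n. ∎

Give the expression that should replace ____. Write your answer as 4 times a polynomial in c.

4(64c^4 + 224c^3 + 284c^2 + 154c + 28)

The residues treated are {2, 1, 0}, so the missing case is n ≡ 3 (mod 4); write n = 4c+3.
Then (4c+3)^4 + 2(4c+3)^3 - (4c+3)^2 - 2(4c+3) - 8 = 256c^4 + 896c^3 + 1136c^2 + 616c + 112 = 4(64c^4 + 224c^3 + 284c^2 + 154c + 28).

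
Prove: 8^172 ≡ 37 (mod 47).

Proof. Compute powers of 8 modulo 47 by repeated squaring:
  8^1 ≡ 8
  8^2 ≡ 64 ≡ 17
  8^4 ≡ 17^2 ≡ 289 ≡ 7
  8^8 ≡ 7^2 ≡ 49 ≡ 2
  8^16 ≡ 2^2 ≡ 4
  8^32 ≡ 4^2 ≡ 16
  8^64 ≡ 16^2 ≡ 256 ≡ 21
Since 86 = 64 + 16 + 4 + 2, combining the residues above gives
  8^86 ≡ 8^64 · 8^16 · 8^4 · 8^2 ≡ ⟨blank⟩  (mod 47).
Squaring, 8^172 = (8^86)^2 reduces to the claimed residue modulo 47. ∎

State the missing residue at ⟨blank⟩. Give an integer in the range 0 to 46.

32

Multiply the listed residues: 21 · 4 · 7 · 17 = 84 → 588 → 9996.
Reducing modulo 47: 9996 = 212·47 + 32, so 8^86 ≡ 32.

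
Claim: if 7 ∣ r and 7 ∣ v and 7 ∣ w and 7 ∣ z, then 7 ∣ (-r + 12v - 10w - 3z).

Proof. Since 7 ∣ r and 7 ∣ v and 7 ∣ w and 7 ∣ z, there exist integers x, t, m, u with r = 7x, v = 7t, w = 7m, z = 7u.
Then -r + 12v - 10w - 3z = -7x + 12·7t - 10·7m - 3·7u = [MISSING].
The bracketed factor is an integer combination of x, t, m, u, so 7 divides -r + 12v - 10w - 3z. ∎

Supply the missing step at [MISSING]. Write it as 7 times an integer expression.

7(-10m + 12t - 3u - x)

Pull the common 7 out of every term: -7x + 12·7t - 10·7m - 3·7u = 7(-10m + 12t - 3u - x).
-10m + 12t - 3u - x is an integer, which exhibits the divisibility.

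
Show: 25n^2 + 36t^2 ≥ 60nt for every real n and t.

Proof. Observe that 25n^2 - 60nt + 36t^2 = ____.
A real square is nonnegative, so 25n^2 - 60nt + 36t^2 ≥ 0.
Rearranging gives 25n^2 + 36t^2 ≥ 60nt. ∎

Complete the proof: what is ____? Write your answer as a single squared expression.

(5n - 6t)^2

25n^2 - 60nt + 36t^2 is a perfect-square trinomial: the outer terms are (5n)^2 and (6t)^2, and the cross term is -2·5n·6t.
So 25n^2 - 60nt + 36t^2 = (5n - 6t)^2 ≥ 0.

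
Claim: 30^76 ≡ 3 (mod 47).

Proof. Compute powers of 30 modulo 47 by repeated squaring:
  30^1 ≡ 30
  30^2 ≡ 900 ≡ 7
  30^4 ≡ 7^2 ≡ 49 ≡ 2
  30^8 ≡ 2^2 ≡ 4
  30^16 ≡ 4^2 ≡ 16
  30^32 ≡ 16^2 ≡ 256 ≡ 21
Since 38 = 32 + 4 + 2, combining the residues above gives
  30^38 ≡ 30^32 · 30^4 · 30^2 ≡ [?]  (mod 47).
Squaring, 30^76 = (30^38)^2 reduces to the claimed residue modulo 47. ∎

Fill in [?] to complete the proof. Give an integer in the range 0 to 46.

30^32 · 30^4 · 30^2 ≡ 21 · 2 · 7 = 294.
294 mod 47 = 12, so 30^38 ≡ 12 (mod 47).

12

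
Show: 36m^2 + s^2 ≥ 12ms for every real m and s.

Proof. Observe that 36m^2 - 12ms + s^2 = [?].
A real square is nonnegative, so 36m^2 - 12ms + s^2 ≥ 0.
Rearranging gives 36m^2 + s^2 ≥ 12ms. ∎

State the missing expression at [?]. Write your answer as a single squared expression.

The leading and trailing coefficients are 6^2 and 1^2, and 12 = 2·6·1, so the trinomial is (6m - s)^2.
Hence 36m^2 - 12ms + s^2 ≥ 0.

(6m - s)^2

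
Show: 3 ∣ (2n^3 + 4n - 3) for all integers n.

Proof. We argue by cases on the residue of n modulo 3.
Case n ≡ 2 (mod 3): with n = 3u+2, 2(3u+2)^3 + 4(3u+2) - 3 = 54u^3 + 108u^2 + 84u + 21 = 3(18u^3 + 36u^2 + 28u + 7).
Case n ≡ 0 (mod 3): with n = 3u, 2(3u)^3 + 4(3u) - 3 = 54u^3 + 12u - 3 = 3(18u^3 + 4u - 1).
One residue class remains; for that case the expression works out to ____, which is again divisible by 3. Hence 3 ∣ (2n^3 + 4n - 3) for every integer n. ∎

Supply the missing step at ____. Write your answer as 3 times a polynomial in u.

The residues treated are {2, 0}, so the missing case is n ≡ 1 (mod 3); write n = 3u+1.
Then 2(3u+1)^3 + 4(3u+1) - 3 = 54u^3 + 54u^2 + 30u + 3 = 3(18u^3 + 18u^2 + 10u + 1).

3(18u^3 + 18u^2 + 10u + 1)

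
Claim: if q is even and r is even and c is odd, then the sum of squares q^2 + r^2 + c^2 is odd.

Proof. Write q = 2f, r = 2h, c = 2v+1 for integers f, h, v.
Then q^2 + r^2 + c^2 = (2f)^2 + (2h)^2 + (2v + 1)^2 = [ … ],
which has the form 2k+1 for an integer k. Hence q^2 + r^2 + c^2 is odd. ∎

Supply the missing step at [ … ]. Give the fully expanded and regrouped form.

2(2f^2 + 2h^2 + 2v^2 + 2v) + 1

(2f)^2 + (2h)^2 + (2v + 1)^2 = 4f^2 + 4h^2 + 4v^2 + 4v + 1
= 2(2f^2 + 2h^2 + 2v^2 + 2v) + 1.
Since 2f^2 + 2h^2 + 2v^2 + 2v is an integer, the sum of squares is of the form 2k+1 for an integer k.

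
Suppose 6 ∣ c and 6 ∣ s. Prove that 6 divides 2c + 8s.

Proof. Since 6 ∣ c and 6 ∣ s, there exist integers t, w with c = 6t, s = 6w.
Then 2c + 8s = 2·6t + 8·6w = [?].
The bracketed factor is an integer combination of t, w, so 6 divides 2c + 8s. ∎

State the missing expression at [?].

6(2t + 8w)

Pull the common 6 out of every term: 2·6t + 8·6w = 6(2t + 8w).
2t + 8w is an integer, which exhibits the divisibility.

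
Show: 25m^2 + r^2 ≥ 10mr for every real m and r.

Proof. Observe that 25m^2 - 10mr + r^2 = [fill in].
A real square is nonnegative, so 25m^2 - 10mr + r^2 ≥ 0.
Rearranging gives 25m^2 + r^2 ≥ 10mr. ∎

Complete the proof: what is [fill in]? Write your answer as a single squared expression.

(5m - r)^2

The leading and trailing coefficients are 5^2 and 1^2, and 10 = 2·5·1, so the trinomial is (5m - r)^2.
Hence 25m^2 - 10mr + r^2 ≥ 0.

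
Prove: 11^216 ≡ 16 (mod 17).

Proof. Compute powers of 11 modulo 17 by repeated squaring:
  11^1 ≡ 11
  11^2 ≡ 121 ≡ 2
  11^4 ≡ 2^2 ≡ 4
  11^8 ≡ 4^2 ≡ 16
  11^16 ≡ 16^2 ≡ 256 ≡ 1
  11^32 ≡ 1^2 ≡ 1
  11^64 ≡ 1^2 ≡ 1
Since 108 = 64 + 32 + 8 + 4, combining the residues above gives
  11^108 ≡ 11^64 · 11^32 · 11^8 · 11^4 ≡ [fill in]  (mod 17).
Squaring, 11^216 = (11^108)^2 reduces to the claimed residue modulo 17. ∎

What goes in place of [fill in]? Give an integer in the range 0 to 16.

13

11^64 · 11^32 · 11^8 · 11^4 ≡ 1 · 1 · 16 · 4 = 64.
64 mod 17 = 13, so 11^108 ≡ 13 (mod 17).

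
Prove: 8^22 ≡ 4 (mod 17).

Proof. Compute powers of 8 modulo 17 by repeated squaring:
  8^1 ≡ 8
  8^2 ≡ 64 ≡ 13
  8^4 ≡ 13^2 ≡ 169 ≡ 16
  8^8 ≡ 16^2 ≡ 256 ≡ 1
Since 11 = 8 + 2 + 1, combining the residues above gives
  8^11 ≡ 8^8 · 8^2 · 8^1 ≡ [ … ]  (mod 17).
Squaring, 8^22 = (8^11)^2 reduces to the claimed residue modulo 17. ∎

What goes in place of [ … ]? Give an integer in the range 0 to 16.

Multiply the listed residues: 1 · 13 · 8 = 13 → 104.
Reducing modulo 17: 104 = 6·17 + 2, so 8^11 ≡ 2.

2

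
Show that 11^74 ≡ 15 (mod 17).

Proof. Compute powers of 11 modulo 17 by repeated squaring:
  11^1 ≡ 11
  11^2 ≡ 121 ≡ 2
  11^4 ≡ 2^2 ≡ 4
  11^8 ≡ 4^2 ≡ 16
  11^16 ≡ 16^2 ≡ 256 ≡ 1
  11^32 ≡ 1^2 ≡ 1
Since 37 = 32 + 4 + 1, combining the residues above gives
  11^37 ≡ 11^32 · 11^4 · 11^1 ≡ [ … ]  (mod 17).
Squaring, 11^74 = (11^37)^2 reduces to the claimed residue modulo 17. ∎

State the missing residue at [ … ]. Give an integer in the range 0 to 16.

Multiply the listed residues: 1 · 4 · 11 = 4 → 44.
Reducing modulo 17: 44 = 2·17 + 10, so 11^37 ≡ 10.

10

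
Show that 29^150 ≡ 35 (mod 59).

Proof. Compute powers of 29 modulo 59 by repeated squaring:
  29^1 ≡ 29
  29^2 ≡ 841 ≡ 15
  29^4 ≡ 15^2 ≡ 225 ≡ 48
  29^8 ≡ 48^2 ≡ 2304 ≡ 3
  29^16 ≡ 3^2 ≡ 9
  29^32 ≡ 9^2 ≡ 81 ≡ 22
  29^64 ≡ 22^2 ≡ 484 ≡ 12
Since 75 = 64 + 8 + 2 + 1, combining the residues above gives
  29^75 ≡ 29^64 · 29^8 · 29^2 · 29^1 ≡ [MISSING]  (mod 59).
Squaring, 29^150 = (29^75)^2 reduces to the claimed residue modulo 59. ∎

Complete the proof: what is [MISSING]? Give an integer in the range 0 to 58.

25

Multiply the listed residues: 12 · 3 · 15 · 29 = 36 → 540 → 15660.
Reducing modulo 59: 15660 = 265·59 + 25, so 29^75 ≡ 25.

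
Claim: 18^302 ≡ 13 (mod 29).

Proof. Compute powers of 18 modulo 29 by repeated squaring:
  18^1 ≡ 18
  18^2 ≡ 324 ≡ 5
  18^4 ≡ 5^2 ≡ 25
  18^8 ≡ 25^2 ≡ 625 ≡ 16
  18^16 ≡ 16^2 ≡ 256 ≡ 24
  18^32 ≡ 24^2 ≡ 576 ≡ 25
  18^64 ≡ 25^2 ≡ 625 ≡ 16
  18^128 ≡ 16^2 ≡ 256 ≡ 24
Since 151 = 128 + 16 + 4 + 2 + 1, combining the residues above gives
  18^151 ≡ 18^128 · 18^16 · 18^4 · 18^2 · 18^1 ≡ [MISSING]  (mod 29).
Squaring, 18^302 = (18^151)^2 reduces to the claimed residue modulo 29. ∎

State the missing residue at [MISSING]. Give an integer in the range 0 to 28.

19

18^128 · 18^16 · 18^4 · 18^2 · 18^1 ≡ 24 · 24 · 25 · 5 · 18 = 1296000.
1296000 mod 29 = 19, so 18^151 ≡ 19 (mod 29).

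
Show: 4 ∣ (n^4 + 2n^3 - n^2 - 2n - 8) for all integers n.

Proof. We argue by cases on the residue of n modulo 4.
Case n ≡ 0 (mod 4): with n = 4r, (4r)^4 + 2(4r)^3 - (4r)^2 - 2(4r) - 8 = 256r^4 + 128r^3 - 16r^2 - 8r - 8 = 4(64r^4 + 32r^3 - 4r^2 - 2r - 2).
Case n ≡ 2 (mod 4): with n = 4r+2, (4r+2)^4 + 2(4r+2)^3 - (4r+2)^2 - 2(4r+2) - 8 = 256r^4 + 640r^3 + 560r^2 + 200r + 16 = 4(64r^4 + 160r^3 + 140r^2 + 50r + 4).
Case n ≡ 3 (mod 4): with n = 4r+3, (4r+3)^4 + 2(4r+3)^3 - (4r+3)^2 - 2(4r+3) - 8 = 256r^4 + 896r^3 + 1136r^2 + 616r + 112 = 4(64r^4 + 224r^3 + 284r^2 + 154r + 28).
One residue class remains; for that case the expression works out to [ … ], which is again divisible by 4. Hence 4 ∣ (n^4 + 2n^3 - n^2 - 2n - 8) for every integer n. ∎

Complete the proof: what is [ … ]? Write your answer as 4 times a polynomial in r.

4(64r^4 + 96r^3 + 44r^2 + 6r - 2)

The residues treated are {0, 2, 3}, so the missing case is n ≡ 1 (mod 4); write n = 4r+1.
Then (4r+1)^4 + 2(4r+1)^3 - (4r+1)^2 - 2(4r+1) - 8 = 256r^4 + 384r^3 + 176r^2 + 24r - 8 = 4(64r^4 + 96r^3 + 44r^2 + 6r - 2).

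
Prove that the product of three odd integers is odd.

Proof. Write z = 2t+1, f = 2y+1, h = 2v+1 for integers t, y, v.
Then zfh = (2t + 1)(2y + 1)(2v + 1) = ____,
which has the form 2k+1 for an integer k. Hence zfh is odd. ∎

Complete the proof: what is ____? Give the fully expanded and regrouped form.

2(4tvy + 2tv + 2ty + t + 2vy + v + y) + 1

Expanding: (2t + 1)(2y + 1)(2v + 1) = 8tvy + 4tv + 4ty + 2t + 4vy + 2v + 2y + 1.
Every term except the constant is even, so this is 2(4tvy + 2tv + 2ty + t + 2vy + v + y) + 1,
and 4tvy + 2tv + 2ty + t + 2vy + v + y ∈ ℤ gives the required form.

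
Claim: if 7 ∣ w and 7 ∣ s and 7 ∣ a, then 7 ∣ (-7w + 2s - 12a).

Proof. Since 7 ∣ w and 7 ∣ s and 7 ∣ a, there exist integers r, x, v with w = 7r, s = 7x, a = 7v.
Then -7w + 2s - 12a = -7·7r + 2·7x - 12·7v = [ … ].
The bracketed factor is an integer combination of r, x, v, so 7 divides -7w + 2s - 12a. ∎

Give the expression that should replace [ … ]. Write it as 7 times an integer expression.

Each term has a factor of 7: -7·7r + 2·7x - 12·7v = 7·(-7r - 12v + 2x).
Since -7r - 12v + 2x is an integer, 7 ∣ (-7w + 2s - 12a).

7(-7r - 12v + 2x)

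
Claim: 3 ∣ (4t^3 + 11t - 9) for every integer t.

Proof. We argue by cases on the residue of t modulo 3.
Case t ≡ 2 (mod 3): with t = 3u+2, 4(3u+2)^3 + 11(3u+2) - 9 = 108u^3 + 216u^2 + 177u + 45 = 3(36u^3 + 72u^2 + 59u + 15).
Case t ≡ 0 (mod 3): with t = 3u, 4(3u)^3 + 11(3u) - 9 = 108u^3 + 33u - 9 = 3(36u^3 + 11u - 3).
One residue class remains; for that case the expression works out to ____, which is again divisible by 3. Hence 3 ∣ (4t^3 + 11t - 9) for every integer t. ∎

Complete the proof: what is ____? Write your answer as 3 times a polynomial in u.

3(36u^3 + 36u^2 + 23u + 2)

Only t ≡ 1 (mod 3) is unaccounted for. Put t = 3u+1:
4(3u+1)^3 + 11(3u+1) - 9 expands to 108u^3 + 108u^2 + 69u + 6,
and factoring out 3 leaves 3(36u^3 + 36u^2 + 23u + 2).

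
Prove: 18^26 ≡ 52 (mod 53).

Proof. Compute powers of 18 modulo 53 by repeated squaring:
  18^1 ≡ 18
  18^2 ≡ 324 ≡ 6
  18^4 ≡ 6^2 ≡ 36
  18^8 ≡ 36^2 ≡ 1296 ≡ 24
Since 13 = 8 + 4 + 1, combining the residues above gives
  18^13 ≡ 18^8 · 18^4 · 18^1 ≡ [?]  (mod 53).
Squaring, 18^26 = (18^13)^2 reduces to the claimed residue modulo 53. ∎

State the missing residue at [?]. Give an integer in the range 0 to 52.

Multiply the listed residues: 24 · 36 · 18 = 864 → 15552.
Reducing modulo 53: 15552 = 293·53 + 23, so 18^13 ≡ 23.

23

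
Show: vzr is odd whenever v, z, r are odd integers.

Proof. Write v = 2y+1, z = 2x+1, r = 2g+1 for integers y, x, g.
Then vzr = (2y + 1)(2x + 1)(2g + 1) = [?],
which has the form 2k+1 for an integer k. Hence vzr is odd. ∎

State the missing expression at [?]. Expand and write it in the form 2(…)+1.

(2y + 1)(2x + 1)(2g + 1) = 8gxy + 4gx + 4gy + 2g + 4xy + 2x + 2y + 1
= 2(4gxy + 2gx + 2gy + g + 2xy + x + y) + 1.
Since 4gxy + 2gx + 2gy + g + 2xy + x + y is an integer, the product is of the form 2k+1 for an integer k.

2(4gxy + 2gx + 2gy + g + 2xy + x + y) + 1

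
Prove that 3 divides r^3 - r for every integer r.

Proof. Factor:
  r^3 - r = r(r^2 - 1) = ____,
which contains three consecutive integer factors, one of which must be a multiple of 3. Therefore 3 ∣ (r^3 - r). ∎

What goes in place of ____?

r(r^2 - 1) = r(r - 1)(r + 1) = (r - 1)r(r + 1).
These three factors are consecutive integers, so their product is divisible by 3.

(r - 1)r(r + 1)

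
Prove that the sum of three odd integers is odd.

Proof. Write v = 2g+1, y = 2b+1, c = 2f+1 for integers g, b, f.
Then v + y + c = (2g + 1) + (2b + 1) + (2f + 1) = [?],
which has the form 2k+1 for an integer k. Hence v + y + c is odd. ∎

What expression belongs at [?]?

2(b + f + g + 1) + 1

Expanding: (2g + 1) + (2b + 1) + (2f + 1) = 2b + 2f + 2g + 3.
Every term except the constant is even, so this is 2(b + f + g + 1) + 1,
and b + f + g + 1 ∈ ℤ gives the required form.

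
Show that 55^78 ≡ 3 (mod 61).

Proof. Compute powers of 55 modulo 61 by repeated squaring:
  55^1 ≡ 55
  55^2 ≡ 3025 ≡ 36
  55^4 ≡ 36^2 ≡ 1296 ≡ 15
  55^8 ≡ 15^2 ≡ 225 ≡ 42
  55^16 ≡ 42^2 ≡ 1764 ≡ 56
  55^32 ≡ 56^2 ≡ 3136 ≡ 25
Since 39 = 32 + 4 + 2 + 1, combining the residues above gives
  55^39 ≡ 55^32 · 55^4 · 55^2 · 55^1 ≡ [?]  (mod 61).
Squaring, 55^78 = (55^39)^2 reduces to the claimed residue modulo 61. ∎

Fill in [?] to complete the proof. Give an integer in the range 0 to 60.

8

55^32 · 55^4 · 55^2 · 55^1 ≡ 25 · 15 · 36 · 55 = 742500.
742500 mod 61 = 8, so 55^39 ≡ 8 (mod 61).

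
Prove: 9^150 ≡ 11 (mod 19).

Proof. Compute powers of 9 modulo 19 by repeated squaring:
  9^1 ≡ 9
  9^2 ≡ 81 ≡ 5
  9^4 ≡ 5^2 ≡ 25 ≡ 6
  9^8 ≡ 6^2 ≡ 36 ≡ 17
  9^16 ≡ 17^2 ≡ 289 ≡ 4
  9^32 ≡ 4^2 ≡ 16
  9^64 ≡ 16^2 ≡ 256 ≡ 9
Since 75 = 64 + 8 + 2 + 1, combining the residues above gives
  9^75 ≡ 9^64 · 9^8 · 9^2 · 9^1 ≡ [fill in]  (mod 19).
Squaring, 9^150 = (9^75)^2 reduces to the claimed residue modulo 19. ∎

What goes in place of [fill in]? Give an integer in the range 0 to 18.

Multiply the listed residues: 9 · 17 · 5 · 9 = 153 → 765 → 6885.
Reducing modulo 19: 6885 = 362·19 + 7, so 9^75 ≡ 7.

7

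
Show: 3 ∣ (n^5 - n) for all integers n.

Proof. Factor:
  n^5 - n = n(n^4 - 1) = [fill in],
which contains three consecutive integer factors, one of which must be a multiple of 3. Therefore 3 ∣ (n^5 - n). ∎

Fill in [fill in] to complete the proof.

n^4 - 1 = (n^2 - 1)(n^2 + 1), and n^2 - 1 = (n-1)(n+1).
So n(n^4 - 1) = (n - 1)n(n + 1)(n^2 + 1).

(n - 1)n(n + 1)(n^2 + 1)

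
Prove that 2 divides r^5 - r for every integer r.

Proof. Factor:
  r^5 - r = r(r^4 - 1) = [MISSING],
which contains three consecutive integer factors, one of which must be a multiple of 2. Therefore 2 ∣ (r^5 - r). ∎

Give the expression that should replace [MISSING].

(r - 1)r(r + 1)(r^2 + 1)

r^4 - 1 = (r^2 - 1)(r^2 + 1), and r^2 - 1 = (r-1)(r+1).
So r(r^4 - 1) = (r - 1)r(r + 1)(r^2 + 1).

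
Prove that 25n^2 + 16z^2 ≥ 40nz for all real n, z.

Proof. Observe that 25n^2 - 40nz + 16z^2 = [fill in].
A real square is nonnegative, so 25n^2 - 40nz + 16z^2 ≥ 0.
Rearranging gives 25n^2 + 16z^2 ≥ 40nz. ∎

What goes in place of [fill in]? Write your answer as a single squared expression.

The leading and trailing coefficients are 5^2 and 4^2, and 40 = 2·5·4, so the trinomial is (5n - 4z)^2.
Hence 25n^2 - 40nz + 16z^2 ≥ 0.

(5n - 4z)^2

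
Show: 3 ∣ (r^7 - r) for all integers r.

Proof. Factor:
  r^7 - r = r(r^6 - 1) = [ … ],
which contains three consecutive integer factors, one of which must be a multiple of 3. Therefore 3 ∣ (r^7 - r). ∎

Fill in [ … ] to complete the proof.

(r - 1)r(r + 1)(r^4 + r^2 + 1)

r^6 - 1 = (r^2 - 1)(r^4 + r^2 + 1), and r^2 - 1 = (r-1)(r+1).
So r(r^6 - 1) = (r - 1)r(r + 1)(r^4 + r^2 + 1).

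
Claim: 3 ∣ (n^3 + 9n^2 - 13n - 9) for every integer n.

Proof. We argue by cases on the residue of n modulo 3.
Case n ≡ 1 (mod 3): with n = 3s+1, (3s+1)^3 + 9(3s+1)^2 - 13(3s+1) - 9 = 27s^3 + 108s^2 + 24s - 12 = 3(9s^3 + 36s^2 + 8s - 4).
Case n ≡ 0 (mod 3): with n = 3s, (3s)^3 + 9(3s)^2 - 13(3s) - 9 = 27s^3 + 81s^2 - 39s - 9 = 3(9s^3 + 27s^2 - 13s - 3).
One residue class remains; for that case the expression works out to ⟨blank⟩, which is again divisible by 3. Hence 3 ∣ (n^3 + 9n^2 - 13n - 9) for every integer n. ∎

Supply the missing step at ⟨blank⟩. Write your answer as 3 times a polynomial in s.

3(9s^3 + 45s^2 + 35s + 3)

The residues treated are {1, 0}, so the missing case is n ≡ 2 (mod 3); write n = 3s+2.
Then (3s+2)^3 + 9(3s+2)^2 - 13(3s+2) - 9 = 27s^3 + 135s^2 + 105s + 9 = 3(9s^3 + 45s^2 + 35s + 3).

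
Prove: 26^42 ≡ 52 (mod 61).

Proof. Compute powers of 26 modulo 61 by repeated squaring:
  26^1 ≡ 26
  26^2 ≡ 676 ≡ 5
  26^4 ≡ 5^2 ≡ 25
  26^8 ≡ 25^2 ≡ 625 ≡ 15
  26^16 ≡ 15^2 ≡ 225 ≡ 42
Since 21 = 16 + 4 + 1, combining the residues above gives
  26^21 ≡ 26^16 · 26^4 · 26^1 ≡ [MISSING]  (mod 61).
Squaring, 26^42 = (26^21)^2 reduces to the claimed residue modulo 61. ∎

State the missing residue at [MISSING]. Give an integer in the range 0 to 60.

Multiply the listed residues: 42 · 25 · 26 = 1050 → 27300.
Reducing modulo 61: 27300 = 447·61 + 33, so 26^21 ≡ 33.

33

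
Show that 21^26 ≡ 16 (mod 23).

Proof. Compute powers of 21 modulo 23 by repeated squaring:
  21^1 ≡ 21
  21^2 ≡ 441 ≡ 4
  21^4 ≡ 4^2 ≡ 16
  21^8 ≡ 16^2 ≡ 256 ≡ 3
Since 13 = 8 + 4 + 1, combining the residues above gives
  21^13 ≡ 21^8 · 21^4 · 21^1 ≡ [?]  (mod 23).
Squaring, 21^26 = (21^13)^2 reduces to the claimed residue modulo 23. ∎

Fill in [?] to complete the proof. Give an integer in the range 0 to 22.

Multiply the listed residues: 3 · 16 · 21 = 48 → 1008.
Reducing modulo 23: 1008 = 43·23 + 19, so 21^13 ≡ 19.

19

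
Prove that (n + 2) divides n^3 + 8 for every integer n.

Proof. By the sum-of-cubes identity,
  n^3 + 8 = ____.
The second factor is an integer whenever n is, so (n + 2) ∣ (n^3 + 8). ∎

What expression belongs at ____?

(n + 2)(n^2 - 2n + 4)

Polynomial division of n^3 + 8 by n + 2 leaves remainder 0 and quotient n^2 - 2n + 4.
Hence n^3 + 8 = (n + 2)(n^2 - 2n + 4).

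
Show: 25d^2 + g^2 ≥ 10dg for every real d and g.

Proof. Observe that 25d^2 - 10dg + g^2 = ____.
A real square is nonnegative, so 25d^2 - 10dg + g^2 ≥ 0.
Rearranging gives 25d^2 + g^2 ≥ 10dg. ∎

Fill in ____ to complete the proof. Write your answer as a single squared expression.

The leading and trailing coefficients are 5^2 and 1^2, and 10 = 2·5·1, so the trinomial is (5d - g)^2.
Hence 25d^2 - 10dg + g^2 ≥ 0.

(5d - g)^2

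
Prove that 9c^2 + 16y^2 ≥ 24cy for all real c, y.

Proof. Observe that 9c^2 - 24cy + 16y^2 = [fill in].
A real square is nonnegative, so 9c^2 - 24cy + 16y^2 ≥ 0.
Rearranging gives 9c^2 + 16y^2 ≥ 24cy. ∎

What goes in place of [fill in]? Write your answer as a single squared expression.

The leading and trailing coefficients are 3^2 and 4^2, and 24 = 2·3·4, so the trinomial is (3c - 4y)^2.
Hence 9c^2 - 24cy + 16y^2 ≥ 0.

(3c - 4y)^2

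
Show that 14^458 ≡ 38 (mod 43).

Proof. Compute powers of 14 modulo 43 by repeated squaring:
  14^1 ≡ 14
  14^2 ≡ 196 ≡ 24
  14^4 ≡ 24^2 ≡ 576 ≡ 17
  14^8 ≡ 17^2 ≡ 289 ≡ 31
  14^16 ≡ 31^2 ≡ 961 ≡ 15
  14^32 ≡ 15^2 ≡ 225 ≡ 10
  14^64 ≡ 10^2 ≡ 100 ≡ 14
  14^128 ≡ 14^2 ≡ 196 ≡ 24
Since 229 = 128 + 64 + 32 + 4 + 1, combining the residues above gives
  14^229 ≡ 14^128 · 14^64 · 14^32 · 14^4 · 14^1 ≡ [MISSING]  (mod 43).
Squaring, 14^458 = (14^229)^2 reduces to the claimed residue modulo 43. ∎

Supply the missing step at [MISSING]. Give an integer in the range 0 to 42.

Multiply the listed residues: 24 · 14 · 10 · 17 · 14 = 336 → 3360 → 57120 → 799680.
Reducing modulo 43: 799680 = 18597·43 + 9, so 14^229 ≡ 9.

9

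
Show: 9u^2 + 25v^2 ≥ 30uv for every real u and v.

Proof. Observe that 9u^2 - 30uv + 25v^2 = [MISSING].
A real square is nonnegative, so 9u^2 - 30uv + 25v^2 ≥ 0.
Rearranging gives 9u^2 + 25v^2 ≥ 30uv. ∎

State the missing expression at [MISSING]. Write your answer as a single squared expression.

9u^2 - 30uv + 25v^2 is a perfect-square trinomial: the outer terms are (3u)^2 and (5v)^2, and the cross term is -2·3u·5v.
So 9u^2 - 30uv + 25v^2 = (3u - 5v)^2 ≥ 0.

(3u - 5v)^2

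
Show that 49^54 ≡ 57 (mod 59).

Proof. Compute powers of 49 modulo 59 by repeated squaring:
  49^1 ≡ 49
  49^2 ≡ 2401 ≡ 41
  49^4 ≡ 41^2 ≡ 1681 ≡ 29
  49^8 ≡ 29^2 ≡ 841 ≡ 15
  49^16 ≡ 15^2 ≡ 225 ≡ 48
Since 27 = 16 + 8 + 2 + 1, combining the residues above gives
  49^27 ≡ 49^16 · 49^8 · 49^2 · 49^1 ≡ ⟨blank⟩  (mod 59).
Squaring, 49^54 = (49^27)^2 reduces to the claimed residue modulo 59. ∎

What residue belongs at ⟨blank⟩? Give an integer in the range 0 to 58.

49^16 · 49^8 · 49^2 · 49^1 ≡ 48 · 15 · 41 · 49 = 1446480.
1446480 mod 59 = 36, so 49^27 ≡ 36 (mod 59).

36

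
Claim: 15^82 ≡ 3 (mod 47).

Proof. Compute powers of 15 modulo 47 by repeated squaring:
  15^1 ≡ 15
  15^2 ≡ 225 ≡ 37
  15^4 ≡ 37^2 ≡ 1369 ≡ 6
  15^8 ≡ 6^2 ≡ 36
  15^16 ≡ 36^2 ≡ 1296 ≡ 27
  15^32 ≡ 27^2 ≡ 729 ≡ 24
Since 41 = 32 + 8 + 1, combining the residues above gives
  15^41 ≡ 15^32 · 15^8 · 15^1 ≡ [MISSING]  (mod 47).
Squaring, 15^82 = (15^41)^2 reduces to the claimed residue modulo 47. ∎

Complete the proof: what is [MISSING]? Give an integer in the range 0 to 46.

35

Multiply the listed residues: 24 · 36 · 15 = 864 → 12960.
Reducing modulo 47: 12960 = 275·47 + 35, so 15^41 ≡ 35.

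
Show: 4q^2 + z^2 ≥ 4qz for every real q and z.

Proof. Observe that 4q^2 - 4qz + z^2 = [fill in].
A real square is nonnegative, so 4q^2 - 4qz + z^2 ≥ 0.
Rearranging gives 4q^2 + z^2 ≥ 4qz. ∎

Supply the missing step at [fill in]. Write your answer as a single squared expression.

(2q - z)^2

The leading and trailing coefficients are 2^2 and 1^2, and 4 = 2·2·1, so the trinomial is (2q - z)^2.
Hence 4q^2 - 4qz + z^2 ≥ 0.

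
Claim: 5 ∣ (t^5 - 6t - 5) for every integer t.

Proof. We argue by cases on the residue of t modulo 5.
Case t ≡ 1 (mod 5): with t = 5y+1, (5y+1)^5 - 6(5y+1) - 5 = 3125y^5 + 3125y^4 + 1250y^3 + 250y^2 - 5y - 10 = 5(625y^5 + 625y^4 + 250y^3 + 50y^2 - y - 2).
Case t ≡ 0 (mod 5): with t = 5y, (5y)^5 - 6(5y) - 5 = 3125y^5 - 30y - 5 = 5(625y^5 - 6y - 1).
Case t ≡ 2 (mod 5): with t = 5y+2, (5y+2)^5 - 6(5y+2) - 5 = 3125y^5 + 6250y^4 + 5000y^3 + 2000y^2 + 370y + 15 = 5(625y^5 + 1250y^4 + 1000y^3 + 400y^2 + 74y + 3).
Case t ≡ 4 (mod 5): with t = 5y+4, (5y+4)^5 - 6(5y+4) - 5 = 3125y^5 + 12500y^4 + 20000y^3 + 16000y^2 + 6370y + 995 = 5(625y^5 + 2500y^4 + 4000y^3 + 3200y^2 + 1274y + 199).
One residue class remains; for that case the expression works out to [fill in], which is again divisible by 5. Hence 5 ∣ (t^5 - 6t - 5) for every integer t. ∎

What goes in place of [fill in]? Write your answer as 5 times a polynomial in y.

Only t ≡ 3 (mod 5) is unaccounted for. Put t = 5y+3:
(5y+3)^5 - 6(5y+3) - 5 expands to 3125y^5 + 9375y^4 + 11250y^3 + 6750y^2 + 1995y + 220,
and factoring out 5 leaves 5(625y^5 + 1875y^4 + 2250y^3 + 1350y^2 + 399y + 44).

5(625y^5 + 1875y^4 + 2250y^3 + 1350y^2 + 399y + 44)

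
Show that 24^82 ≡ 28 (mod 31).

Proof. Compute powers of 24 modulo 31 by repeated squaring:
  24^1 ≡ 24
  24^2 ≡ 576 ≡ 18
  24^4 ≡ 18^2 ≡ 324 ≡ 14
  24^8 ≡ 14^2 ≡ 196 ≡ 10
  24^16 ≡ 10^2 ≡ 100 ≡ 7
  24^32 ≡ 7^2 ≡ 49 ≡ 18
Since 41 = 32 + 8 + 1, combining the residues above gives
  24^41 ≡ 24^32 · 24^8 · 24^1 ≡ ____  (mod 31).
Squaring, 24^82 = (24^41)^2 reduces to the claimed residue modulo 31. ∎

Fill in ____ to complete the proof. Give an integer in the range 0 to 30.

Multiply the listed residues: 18 · 10 · 24 = 180 → 4320.
Reducing modulo 31: 4320 = 139·31 + 11, so 24^41 ≡ 11.

11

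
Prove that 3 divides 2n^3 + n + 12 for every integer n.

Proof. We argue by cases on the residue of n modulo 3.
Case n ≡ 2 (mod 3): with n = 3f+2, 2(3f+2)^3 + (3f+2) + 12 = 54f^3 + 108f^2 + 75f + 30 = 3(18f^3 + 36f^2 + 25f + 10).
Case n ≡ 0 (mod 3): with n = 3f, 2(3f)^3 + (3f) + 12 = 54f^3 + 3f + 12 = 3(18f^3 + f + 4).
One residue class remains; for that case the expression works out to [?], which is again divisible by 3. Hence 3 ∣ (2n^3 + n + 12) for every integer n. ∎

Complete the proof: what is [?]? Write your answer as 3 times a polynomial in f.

3(18f^3 + 18f^2 + 7f + 5)

The residues treated are {2, 0}, so the missing case is n ≡ 1 (mod 3); write n = 3f+1.
Then 2(3f+1)^3 + (3f+1) + 12 = 54f^3 + 54f^2 + 21f + 15 = 3(18f^3 + 18f^2 + 7f + 5).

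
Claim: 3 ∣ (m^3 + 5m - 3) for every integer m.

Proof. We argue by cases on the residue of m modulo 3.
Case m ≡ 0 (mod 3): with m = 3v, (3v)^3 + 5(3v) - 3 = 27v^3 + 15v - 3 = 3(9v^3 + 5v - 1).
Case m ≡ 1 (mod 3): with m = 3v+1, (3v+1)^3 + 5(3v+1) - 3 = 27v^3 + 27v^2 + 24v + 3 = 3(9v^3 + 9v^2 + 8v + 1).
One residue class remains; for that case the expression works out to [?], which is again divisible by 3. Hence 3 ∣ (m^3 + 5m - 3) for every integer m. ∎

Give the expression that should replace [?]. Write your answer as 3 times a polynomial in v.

3(9v^3 + 18v^2 + 17v + 5)

The residues treated are {0, 1}, so the missing case is m ≡ 2 (mod 3); write m = 3v+2.
Then (3v+2)^3 + 5(3v+2) - 3 = 27v^3 + 54v^2 + 51v + 15 = 3(9v^3 + 18v^2 + 17v + 5).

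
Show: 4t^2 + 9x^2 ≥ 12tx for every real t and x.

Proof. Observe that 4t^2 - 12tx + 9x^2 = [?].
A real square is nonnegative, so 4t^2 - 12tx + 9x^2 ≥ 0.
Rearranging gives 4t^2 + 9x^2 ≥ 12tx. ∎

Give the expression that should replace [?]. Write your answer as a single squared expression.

4t^2 - 12tx + 9x^2 is a perfect-square trinomial: the outer terms are (2t)^2 and (3x)^2, and the cross term is -2·2t·3x.
So 4t^2 - 12tx + 9x^2 = (2t - 3x)^2 ≥ 0.

(2t - 3x)^2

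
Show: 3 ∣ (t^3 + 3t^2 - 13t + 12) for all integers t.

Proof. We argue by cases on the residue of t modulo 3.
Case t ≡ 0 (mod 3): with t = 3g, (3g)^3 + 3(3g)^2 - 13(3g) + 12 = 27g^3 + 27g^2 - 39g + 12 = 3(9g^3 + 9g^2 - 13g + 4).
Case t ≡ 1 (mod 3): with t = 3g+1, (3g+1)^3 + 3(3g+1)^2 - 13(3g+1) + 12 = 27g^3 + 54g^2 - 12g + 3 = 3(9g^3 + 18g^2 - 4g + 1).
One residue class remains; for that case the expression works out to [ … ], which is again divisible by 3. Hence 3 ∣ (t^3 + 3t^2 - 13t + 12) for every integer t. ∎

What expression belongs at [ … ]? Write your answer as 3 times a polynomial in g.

Only t ≡ 2 (mod 3) is unaccounted for. Put t = 3g+2:
(3g+2)^3 + 3(3g+2)^2 - 13(3g+2) + 12 expands to 27g^3 + 81g^2 + 33g + 6,
and factoring out 3 leaves 3(9g^3 + 27g^2 + 11g + 2).

3(9g^3 + 27g^2 + 11g + 2)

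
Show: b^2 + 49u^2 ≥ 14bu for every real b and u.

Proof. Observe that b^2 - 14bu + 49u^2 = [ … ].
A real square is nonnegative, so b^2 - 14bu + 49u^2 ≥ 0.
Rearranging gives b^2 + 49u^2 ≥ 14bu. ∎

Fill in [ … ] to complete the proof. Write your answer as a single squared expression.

b^2 - 14bu + 49u^2 is a perfect-square trinomial: the outer terms are (b)^2 and (7u)^2, and the cross term is -2·b·7u.
So b^2 - 14bu + 49u^2 = (b - 7u)^2 ≥ 0.

(b - 7u)^2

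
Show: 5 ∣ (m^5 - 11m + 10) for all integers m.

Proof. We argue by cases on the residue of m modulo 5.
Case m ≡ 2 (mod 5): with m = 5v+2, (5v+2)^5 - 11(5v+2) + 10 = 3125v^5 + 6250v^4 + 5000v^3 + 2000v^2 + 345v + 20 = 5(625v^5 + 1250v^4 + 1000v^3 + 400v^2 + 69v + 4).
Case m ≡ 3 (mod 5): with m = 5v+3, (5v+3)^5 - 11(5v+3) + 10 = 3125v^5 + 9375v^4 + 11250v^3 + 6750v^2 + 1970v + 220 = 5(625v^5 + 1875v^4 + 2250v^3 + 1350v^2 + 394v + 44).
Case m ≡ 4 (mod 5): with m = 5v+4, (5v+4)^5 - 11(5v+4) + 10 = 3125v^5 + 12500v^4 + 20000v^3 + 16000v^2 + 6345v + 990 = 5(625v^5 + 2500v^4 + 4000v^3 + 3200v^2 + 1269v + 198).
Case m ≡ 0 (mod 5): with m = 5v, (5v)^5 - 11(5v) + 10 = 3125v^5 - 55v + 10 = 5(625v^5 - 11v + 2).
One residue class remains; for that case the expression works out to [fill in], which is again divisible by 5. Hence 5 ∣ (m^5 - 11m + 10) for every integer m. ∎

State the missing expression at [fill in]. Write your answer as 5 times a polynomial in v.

5(625v^5 + 625v^4 + 250v^3 + 50v^2 - 6v)

The residues treated are {2, 3, 4, 0}, so the missing case is m ≡ 1 (mod 5); write m = 5v+1.
Then (5v+1)^5 - 11(5v+1) + 10 = 3125v^5 + 3125v^4 + 1250v^3 + 250v^2 - 30v = 5(625v^5 + 625v^4 + 250v^3 + 50v^2 - 6v).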